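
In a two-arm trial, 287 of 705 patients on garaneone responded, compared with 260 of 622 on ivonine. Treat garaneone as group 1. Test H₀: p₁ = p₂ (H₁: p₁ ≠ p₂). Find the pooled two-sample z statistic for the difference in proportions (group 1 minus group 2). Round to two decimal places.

p̂₁ = 287/705 ≈ 0.4071, p̂₂ = 260/622 ≈ 0.4180.
Pooled p̂ = (287+260)/(705+622) = 547/1327 = 0.4122.
SE = √(p̂(1−p̂)(1/n₁+1/n₂)) = √(0.4122·0.5878·0.00302616) = √(0.000733215) = 0.0271.
z = (0.4071 − 0.4180)/0.0271 = -0.0109/0.0271 = -0.40.
Two-sided p-value ≈ 2·Φ(−0.403) = 0.6869.

z = -0.40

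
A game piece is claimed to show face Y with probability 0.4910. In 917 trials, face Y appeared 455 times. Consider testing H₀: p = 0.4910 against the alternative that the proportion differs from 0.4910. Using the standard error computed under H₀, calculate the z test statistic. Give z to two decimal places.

z = 0.31

p̂ = 455/917 = 0.49618.
Under H₀, SE = √(0.491·0.509/917) = √(0.00027254) = 0.01651.
z = (0.49618 − 0.491)/0.01651 = 0.00518/0.01651 = 0.31.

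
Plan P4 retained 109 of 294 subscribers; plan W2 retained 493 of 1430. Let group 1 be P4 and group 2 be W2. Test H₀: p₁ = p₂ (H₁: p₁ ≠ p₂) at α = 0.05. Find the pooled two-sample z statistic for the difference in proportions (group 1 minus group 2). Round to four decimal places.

p̂₁ = 109/294 ≈ 0.370748, p̂₂ = 493/1430 ≈ 0.344755.
Pooled p̂ = (109+493)/(294+1430) = 602/1724 = 0.349188.
SE = √(0.227256 × 0.00410066) = 0.030527.
z = (0.370748 − 0.344755)/0.030527 = 0.025993/0.030527 = 0.8515.
Two-sided p-value ≈ 2·Φ(−0.851) = 0.3945; since p > α = 0.05, fail to reject H₀.

z = 0.8515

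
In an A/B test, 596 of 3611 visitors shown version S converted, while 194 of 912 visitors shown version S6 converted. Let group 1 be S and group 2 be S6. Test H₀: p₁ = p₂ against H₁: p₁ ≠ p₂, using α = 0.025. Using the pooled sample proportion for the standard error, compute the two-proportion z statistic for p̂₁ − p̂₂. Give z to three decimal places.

p̂₁ = 596/3611 = 0.16505, p̂₂ = 194/912 = 0.21272.
Pooled p̂ = (596+194)/(3611+912) = 790/4523 = 0.17466.
SE = √(p̂(1−p̂)(1/n₁+1/n₂)) = √(0.17466·0.82534·0.00137342) = √(0.000197987) = 0.01407.
z = (0.16505 − 0.21272)/0.01407 = -0.04767/0.01407 = -3.388.
p-value = 2·P(Z > 3.388) ≈ 0.0007; since p < α = 0.025, reject H₀.

z = -3.388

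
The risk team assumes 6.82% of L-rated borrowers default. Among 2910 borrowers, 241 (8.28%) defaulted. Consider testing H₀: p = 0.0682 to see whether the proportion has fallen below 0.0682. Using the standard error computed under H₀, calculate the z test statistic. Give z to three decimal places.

p̂ = 241/2910 = 0.082818.
SE = √(p₀(1−p₀)/n) = √(0.063549/2910) = 0.004673.
z = (0.082818 − 0.0682)/0.004673 = 0.014618/0.004673 = 3.128.

z = 3.128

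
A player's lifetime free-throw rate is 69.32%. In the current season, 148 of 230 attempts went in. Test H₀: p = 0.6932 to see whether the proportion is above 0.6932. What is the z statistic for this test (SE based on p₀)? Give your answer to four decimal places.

p̂ = 148/230 ≈ 0.6434783.
Standard error under H₀: √(0.6932×0.3068/230) = 0.0304084.
z = (0.6434783 − 0.6932)/0.0304084 = -0.0497217/0.0304084 = -1.6351.

z = -1.6351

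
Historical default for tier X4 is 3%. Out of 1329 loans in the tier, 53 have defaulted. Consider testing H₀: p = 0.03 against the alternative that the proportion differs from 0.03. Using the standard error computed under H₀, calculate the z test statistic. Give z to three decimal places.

p̂ = 53/1329 ≈ 0.03988.
SE = √(p₀(1−p₀)/n) = √(0.0291/1329) = 0.00468.
z = (0.03988 − 0.03)/0.00468 = 0.00988/0.00468 = 2.111.
Two-sided p-value ≈ 2·Φ(−2.111) = 0.0347.

z = 2.111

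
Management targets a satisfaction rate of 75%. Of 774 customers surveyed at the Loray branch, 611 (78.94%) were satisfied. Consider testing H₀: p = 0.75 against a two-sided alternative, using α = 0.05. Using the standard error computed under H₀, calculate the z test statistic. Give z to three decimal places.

p̂ = 611/774 = 0.789406.
Standard error under H₀: √(0.75×0.25/774) = 0.015564.
z = (0.789406 − 0.75)/0.015564 = 0.039406/0.015564 = 2.532.
Two-sided p-value ≈ 2·Φ(−2.532) = 0.0113; since p < α = 0.05, reject H₀.

z = 2.532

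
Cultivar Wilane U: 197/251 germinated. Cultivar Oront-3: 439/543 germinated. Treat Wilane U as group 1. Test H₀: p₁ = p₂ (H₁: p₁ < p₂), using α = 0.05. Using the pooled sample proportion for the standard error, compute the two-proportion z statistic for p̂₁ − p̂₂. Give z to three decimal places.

z = -0.775

p̂₁ = 197/251 ≈ 0.78486, p̂₂ = 439/543 ≈ 0.80847.
Pooled p̂ = (197+439)/(251+543) = 636/794 = 0.80101.
SE = √(0.159394 × 0.00582568) = 0.03047.
z = (0.78486 − 0.80847)/0.03047 = -0.02361/0.03047 = -0.775.
p-value = P(Z < -0.775) ≈ 0.2192. With α = 0.05, fail to reject H₀.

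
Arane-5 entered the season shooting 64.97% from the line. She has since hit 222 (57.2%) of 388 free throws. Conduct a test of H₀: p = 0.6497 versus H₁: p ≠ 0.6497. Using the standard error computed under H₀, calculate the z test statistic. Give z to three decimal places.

z = -3.201

p̂ = 222/388 ≈ 0.57216.
Under H₀, SE = √(0.6497·0.3503/388) = √(0.000586572) = 0.02422.
z = (0.57216 − 0.6497)/0.02422 = -0.07754/0.02422 = -3.201.
p-value = 2·P(Z > 3.201) ≈ 0.0014.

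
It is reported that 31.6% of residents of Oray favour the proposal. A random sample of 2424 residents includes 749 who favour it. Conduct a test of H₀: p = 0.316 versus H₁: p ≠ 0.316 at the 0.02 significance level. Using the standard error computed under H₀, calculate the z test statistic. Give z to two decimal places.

z = -0.74

p̂ = 749/2424 = 0.3090.
Under H₀, SE = √(0.316·0.684/2424) = √(8.91683e-05) = 0.0094.
z = (0.3090 − 0.316)/0.0094 = -0.0070/0.0094 = -0.74.
p-value = 2·P(Z > 0.742) ≈ 0.4581; since p > α = 0.02, fail to reject H₀.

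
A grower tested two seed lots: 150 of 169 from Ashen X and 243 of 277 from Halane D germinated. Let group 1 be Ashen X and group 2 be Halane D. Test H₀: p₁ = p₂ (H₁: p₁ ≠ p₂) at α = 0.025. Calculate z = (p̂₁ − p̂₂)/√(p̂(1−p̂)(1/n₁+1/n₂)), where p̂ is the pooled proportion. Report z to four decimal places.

z = 0.3267

p̂₁ = 150/169 ≈ 0.887574, p̂₂ = 243/277 ≈ 0.877256.
Pooled p̂ = (150+243)/(169+277) = 393/446 = 0.881166.
SE = √(p̂(1−p̂)(1/n₁+1/n₂)) = √(0.881166·0.118834·0.00952727) = √(0.000997624) = 0.031585.
z = (0.887574 − 0.877256)/0.031585 = 0.010318/0.031585 = 0.3267.
Two-sided p-value ≈ 2·Φ(−0.327) = 0.7439. With α = 0.025, fail to reject H₀.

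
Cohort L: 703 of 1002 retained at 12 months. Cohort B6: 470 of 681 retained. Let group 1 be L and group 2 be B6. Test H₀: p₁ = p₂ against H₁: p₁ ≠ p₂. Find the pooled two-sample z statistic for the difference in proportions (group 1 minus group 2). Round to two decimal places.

p̂₁ = 703/1002 ≈ 0.7016, p̂₂ = 470/681 ≈ 0.6902.
Pooled p̂ = (703+470)/(1002+681) = 1173/1683 = 0.6970.
SE = √(0.211203 × 0.00246643) = 0.0228.
z = (0.7016 − 0.6902)/0.0228 = 0.0114/0.0228 = 0.50.
p-value = 2·P(Z > 0.501) ≈ 0.6164.

z = 0.50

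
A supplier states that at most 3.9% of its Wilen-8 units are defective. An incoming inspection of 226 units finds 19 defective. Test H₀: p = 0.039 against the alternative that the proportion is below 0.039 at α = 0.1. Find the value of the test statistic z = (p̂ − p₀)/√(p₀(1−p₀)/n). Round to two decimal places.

p̂ = 19/226 = 0.0841.
Standard error under H₀: √(0.039×0.961/226) = 0.0129.
z = (0.0841 − 0.039)/0.0129 = 0.0451/0.0129 = 3.50.
p-value = P(Z < 3.500) ≈ 0.9998; since p > α = 0.1, fail to reject H₀.

z = 3.50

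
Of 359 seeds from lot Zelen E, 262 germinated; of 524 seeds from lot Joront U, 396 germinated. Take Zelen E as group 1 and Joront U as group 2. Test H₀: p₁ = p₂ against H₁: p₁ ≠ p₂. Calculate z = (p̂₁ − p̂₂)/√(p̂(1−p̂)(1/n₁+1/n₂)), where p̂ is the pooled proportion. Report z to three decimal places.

p̂₁ = 262/359 = 0.72981, p̂₂ = 396/524 = 0.75573.
Pooled p̂ = (262+396)/(359+524) = 658/883 = 0.74519.
SE = √(p̂(1−p̂)(1/n₁+1/n₂)) = √(0.74519·0.25481·0.00469391) = √(0.000891296) = 0.02985.
z = (0.72981 − 0.75573)/0.02985 = -0.02592/0.02985 = -0.868.

z = -0.868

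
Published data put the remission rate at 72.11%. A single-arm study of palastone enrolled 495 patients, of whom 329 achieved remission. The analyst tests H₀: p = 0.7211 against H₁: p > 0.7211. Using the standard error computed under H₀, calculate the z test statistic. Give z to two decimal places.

p̂ = 329/495 ≈ 0.6646.
Standard error under H₀: √(0.7211×0.2789/495) = 0.0202.
z = (0.6646 − 0.7211)/0.0202 = -0.0565/0.0202 = -2.80.

z = -2.80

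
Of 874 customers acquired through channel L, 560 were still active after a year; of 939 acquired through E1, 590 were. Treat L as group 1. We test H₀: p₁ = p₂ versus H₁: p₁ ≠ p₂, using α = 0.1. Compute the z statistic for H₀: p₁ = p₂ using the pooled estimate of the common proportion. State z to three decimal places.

p̂₁ = 560/874 = 0.64073, p̂₂ = 590/939 = 0.62833.
Pooled p̂ = (560+590)/(874+939) = 1150/1813 = 0.63431.
SE = √(p̂(1−p̂)(1/n₁+1/n₂)) = √(0.63431·0.36569·0.00220913) = √(0.000512432) = 0.02264.
z = (0.64073 − 0.62833)/0.02264 = 0.01240/0.02264 = 0.548.
p-value = 2·P(Z > 0.548) ≈ 0.5837. With α = 0.1, fail to reject H₀.

z = 0.548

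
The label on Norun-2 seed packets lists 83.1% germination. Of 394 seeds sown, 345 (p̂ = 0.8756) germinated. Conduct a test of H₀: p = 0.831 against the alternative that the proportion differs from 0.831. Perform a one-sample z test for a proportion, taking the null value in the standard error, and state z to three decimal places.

p̂ = 345/394 = 0.87563.
Under H₀, SE = √(0.831·0.169/394) = √(0.000356444) = 0.01888.
z = (0.87563 − 0.831)/0.01888 = 0.04463/0.01888 = 2.364.

z = 2.364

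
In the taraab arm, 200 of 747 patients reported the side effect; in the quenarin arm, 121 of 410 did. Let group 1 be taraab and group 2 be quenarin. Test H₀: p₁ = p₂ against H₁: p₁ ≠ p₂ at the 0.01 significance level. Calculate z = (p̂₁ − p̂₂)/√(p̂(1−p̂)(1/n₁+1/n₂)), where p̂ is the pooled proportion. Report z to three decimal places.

z = -0.995

p̂₁ = 200/747 = 0.26774, p̂₂ = 121/410 = 0.29512.
Pooled p̂ = (200+121)/(747+410) = 321/1157 = 0.27744.
SE = √(0.200468 × 0.00377771) = 0.02752.
z = (0.26774 − 0.29512)/0.02752 = -0.02738/0.02752 = -0.995.
Two-sided p-value ≈ 2·Φ(−0.995) = 0.3197. With α = 0.01, fail to reject H₀.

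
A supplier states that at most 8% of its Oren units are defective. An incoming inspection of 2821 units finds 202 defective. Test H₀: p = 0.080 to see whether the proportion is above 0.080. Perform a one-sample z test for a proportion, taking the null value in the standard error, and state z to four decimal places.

z = -1.6434

p̂ = 202/2821 ≈ 0.0716058.
SE = √(p₀(1−p₀)/n) = √(0.0736/2821) = 0.0051078.
z = (0.0716058 − 0.08)/0.0051078 = -0.0083942/0.0051078 = -1.6434.
p-value = P(Z > -1.643) ≈ 0.9498.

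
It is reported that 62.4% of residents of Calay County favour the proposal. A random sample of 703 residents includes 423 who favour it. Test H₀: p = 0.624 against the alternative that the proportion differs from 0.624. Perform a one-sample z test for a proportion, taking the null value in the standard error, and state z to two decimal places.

p̂ = 423/703 = 0.6017.
SE = √(p₀(1−p₀)/n) = √(0.23462/703) = 0.0183.
z = (0.6017 − 0.624)/0.0183 = -0.0223/0.0183 = -1.22.

z = -1.22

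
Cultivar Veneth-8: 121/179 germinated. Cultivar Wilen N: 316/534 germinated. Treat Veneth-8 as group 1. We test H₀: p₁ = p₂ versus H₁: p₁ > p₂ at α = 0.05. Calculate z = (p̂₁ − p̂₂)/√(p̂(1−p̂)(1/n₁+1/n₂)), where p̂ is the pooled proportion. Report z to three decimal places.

p̂₁ = 121/179 ≈ 0.67598, p̂₂ = 316/534 ≈ 0.59176.
Pooled p̂ = (121+316)/(179+534) = 437/713 = 0.61290.
SE = √(0.237253 × 0.00745925) = 0.04207.
z = (0.67598 − 0.59176)/0.04207 = 0.08422/0.04207 = 2.002.
p-value = P(Z > 2.002) ≈ 0.0226. With α = 0.05, reject H₀.

z = 2.002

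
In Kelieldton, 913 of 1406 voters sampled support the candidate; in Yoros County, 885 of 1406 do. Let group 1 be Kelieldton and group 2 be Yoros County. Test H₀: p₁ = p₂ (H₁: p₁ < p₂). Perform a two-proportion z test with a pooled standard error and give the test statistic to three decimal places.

p̂₁ = 913/1406 ≈ 0.649360, p̂₂ = 885/1406 ≈ 0.629445.
Pooled p̂ = (913+885)/(1406+1406) = 1798/2812 = 0.639403.
SE = √(0.230567 × 0.00142248) = 0.018110.
z = (0.649360 − 0.629445)/0.018110 = 0.019915/0.018110 = 1.100.

z = 1.100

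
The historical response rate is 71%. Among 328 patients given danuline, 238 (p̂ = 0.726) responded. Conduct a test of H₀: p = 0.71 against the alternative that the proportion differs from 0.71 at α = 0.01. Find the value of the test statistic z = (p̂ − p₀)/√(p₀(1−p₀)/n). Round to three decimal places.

p̂ = 238/328 ≈ 0.72561.
Under H₀, SE = √(0.71·0.29/328) = √(0.000627744) = 0.02505.
z = (0.72561 − 0.71)/0.02505 = 0.01561/0.02505 = 0.623.
Two-sided p-value ≈ 2·Φ(−0.623) = 0.5333. With α = 0.01, fail to reject H₀.

z = 0.623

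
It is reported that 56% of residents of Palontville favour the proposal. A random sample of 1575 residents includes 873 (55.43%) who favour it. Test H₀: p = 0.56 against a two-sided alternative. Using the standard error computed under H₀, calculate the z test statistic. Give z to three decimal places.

z = -0.457

p̂ = 873/1575 ≈ 0.554286.
Under H₀, SE = √(0.56·0.44/1575) = √(0.000156444) = 0.012508.
z = (0.554286 − 0.56)/0.012508 = -0.005714/0.012508 = -0.457.
p-value = 2·P(Z > 0.457) ≈ 0.6478.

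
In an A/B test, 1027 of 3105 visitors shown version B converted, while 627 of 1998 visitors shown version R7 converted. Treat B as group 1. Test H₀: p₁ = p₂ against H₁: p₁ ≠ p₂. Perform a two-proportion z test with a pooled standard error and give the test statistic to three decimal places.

p̂₁ = 1027/3105 ≈ 0.330757, p̂₂ = 627/1998 ≈ 0.313814.
Pooled p̂ = (1027+627)/(3105+1998) = 1654/5103 = 0.324123.
SE = √(p̂(1−p̂)(1/n₁+1/n₂)) = √(0.324123·0.675877·0.000822562) = √(0.000180196) = 0.013424.
z = (0.330757 − 0.313814)/0.013424 = 0.016943/0.013424 = 1.262.
p-value = 2·P(Z > 1.262) ≈ 0.2069.

z = 1.262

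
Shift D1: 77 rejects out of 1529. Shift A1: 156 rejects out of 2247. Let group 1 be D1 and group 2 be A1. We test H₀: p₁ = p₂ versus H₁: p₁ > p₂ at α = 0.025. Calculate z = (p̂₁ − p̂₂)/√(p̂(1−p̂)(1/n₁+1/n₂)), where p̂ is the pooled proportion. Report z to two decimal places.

p̂₁ = 77/1529 ≈ 0.05036, p̂₂ = 156/2247 ≈ 0.06943.
Pooled p̂ = (77+156)/(1529+2247) = 233/3776 = 0.06171.
SE = √(0.0578979 × 0.00109906) = 0.00798.
z = (0.05036 − 0.06943)/0.00798 = -0.01907/0.00798 = -2.39.
p-value = P(Z > -2.390) ≈ 0.9916, so at α = 0.025 we fail to reject H₀.

z = -2.39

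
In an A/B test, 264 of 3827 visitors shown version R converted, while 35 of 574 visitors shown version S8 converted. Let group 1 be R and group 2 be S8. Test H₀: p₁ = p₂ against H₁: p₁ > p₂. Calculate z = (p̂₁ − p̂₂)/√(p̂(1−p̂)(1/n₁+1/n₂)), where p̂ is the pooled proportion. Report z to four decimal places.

p̂₁ = 264/3827 = 0.068984, p̂₂ = 35/574 = 0.060976.
Pooled p̂ = (264+35)/(3827+574) = 299/4401 = 0.067939.
SE = √(p̂(1−p̂)(1/n₁+1/n₂)) = √(0.067939·0.932061·0.00200346) = √(0.000126866) = 0.011263.
z = (0.068984 − 0.060976)/0.011263 = 0.008008/0.011263 = 0.7110.
p-value = P(Z > 0.711) ≈ 0.2386.

z = 0.7110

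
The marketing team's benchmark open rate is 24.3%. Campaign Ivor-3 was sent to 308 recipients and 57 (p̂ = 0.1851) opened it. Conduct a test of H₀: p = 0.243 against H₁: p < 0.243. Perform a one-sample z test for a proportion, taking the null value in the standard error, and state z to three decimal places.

z = -2.371

p̂ = 57/308 = 0.18506.
Standard error under H₀: √(0.243×0.757/308) = 0.02444.
z = (0.18506 − 0.243)/0.02444 = -0.05794/0.02444 = -2.371.
p-value = P(Z < -2.371) ≈ 0.0089.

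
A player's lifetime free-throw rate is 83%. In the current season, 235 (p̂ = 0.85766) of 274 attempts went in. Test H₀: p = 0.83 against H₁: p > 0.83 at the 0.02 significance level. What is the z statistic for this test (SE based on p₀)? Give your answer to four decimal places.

z = 1.2191

p̂ = 235/274 ≈ 0.857664.
Under H₀, SE = √(0.83·0.17/274) = √(0.000514964) = 0.022693.
z = (0.857664 − 0.83)/0.022693 = 0.027664/0.022693 = 1.2191.
p-value = P(Z > 1.219) ≈ 0.1114, so at α = 0.02 we fail to reject H₀.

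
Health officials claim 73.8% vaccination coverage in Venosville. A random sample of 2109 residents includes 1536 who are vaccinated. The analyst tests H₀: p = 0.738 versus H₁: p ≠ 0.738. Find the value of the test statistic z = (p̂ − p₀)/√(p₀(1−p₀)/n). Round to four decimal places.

z = -1.0123

p̂ = 1536/2109 ≈ 0.728307.
SE = √(p₀(1−p₀)/n) = √(0.19336/2109) = 0.009575.
z = (0.728307 − 0.738)/0.009575 = -0.009693/0.009575 = -1.0123.
p-value = 2·P(Z > 1.012) ≈ 0.3114.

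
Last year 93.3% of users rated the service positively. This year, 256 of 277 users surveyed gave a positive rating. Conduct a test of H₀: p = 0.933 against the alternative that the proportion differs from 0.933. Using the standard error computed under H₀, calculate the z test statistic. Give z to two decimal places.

p̂ = 256/277 ≈ 0.9242.
Standard error under H₀: √(0.933×0.067/277) = 0.0150.
z = (0.9242 − 0.933)/0.0150 = -0.0088/0.0150 = -0.59.
p-value = 2·P(Z > 0.587) ≈ 0.5575.

z = -0.59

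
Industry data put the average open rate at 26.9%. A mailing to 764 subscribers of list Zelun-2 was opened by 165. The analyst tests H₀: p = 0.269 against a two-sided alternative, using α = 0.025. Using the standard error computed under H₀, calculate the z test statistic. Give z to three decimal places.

z = -3.306

p̂ = 165/764 ≈ 0.21597.
Standard error under H₀: √(0.269×0.731/764) = 0.01604.
z = (0.21597 − 0.269)/0.01604 = -0.05303/0.01604 = -3.306.
Two-sided p-value ≈ 2·Φ(−3.306) = 0.0009. With α = 0.025, reject H₀.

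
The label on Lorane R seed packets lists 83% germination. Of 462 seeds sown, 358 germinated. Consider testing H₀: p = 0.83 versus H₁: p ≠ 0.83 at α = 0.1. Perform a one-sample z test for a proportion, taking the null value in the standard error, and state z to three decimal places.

p̂ = 358/462 ≈ 0.77489.
Standard error under H₀: √(0.83×0.17/462) = 0.01748.
z = (0.77489 − 0.83)/0.01748 = -0.05511/0.01748 = -3.153.
p-value = 2·P(Z > 3.153) ≈ 0.0016. With α = 0.1, reject H₀.

z = -3.153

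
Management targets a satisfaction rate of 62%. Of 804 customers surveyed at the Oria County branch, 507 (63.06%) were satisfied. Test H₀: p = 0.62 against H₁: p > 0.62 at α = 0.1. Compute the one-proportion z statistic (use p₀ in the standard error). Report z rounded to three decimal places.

p̂ = 507/804 = 0.63060.
Standard error under H₀: √(0.62×0.38/804) = 0.01712.
z = (0.63060 − 0.62)/0.01712 = 0.01060/0.01712 = 0.619.
p-value = P(Z > 0.619) ≈ 0.2679. With α = 0.1, fail to reject H₀.

z = 0.619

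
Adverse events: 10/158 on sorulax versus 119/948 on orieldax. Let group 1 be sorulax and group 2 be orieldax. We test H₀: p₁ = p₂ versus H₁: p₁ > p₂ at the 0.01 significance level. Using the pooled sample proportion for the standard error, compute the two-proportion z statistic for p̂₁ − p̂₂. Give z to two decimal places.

z = -2.26

p̂₁ = 10/158 = 0.06329, p̂₂ = 119/948 = 0.12553.
Pooled p̂ = (10+119)/(158+948) = 129/1106 = 0.11664.
SE = √(0.103032 × 0.00738397) = 0.02758.
z = (0.06329 − 0.12553)/0.02758 = -0.06224/0.02758 = -2.26.
p-value = P(Z > -2.256) ≈ 0.9880, so at α = 0.01 we fail to reject H₀.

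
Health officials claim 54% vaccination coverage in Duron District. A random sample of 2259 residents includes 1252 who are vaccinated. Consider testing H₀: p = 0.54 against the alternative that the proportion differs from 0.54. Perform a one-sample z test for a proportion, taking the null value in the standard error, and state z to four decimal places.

z = 1.3568

p̂ = 1252/2259 = 0.5542275.
Standard error under H₀: √(0.54×0.46/2259) = 0.0104862.
z = (0.5542275 − 0.54)/0.0104862 = 0.0142275/0.0104862 = 1.3568.
p-value = 2·P(Z > 1.357) ≈ 0.1748.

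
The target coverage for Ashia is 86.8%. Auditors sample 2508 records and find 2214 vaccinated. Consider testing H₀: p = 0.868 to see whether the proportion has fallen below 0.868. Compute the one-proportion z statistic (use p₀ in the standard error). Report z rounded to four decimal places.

p̂ = 2214/2508 = 0.882775.
SE = √(p₀(1−p₀)/n) = √(0.11458/2508) = 0.006759.
z = (0.882775 − 0.868)/0.006759 = 0.014775/0.006759 = 2.1860.
p-value = P(Z < 2.186) ≈ 0.9856.

z = 2.1860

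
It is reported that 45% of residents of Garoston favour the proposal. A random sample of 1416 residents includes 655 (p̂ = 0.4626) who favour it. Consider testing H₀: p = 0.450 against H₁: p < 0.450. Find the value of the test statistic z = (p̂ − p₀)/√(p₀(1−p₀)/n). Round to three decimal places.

p̂ = 655/1416 = 0.46257.
SE = √(p₀(1−p₀)/n) = √(0.2475/1416) = 0.01322.
z = (0.46257 − 0.45)/0.01322 = 0.01257/0.01322 = 0.951.

z = 0.951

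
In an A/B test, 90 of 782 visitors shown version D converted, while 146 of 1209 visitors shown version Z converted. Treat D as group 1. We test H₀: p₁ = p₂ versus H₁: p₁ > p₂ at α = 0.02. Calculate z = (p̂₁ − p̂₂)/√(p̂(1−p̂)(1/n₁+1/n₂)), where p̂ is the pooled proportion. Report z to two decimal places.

z = -0.38

p̂₁ = 90/782 ≈ 0.11509, p̂₂ = 146/1209 ≈ 0.12076.
Pooled p̂ = (90+146)/(782+1209) = 236/1991 = 0.11853.
SE = √(p̂(1−p̂)(1/n₁+1/n₂)) = √(0.11853·0.88147·0.0021059) = √(0.000220031) = 0.01483.
z = (0.11509 − 0.12076)/0.01483 = -0.00567/0.01483 = -0.38.
p-value = P(Z > -0.382) ≈ 0.6489. With α = 0.02, fail to reject H₀.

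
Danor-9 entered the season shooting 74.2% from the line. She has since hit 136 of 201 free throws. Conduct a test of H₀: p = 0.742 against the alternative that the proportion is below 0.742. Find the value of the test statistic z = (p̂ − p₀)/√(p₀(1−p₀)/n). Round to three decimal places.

z = -2.119

p̂ = 136/201 = 0.67662.
SE = √(p₀(1−p₀)/n) = √(0.19144/201) = 0.03086.
z = (0.67662 − 0.742)/0.03086 = -0.06538/0.03086 = -2.119.
p-value = P(Z < -2.119) ≈ 0.0171.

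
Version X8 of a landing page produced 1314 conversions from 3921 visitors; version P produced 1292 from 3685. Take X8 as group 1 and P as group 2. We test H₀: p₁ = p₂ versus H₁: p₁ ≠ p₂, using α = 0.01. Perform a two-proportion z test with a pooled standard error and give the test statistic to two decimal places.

z = -1.42

p̂₁ = 1314/3921 = 0.3351, p̂₂ = 1292/3685 = 0.3506.
Pooled p̂ = (1314+1292)/(3921+3685) = 2606/7606 = 0.3426.
SE = √(0.225233 × 0.000526407) = 0.0109.
z = (0.3351 − 0.3506)/0.0109 = -0.0155/0.0109 = -1.42.
p-value = 2·P(Z > 1.423) ≈ 0.1548, so at α = 0.01 we fail to reject H₀.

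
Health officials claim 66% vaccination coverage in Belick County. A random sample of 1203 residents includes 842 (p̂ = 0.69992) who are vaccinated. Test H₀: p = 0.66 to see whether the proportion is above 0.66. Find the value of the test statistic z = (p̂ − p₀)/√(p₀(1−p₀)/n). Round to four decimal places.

p̂ = 842/1203 ≈ 0.6999169.
Under H₀, SE = √(0.66·0.34/1203) = √(0.000186534) = 0.0136577.
z = (0.6999169 − 0.66)/0.0136577 = 0.0399169/0.0136577 = 2.9227.
p-value = P(Z > 2.923) ≈ 0.0017.

z = 2.9227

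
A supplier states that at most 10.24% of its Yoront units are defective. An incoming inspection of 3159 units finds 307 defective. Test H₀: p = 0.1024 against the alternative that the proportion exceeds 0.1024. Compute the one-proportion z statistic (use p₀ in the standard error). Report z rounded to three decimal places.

p̂ = 307/3159 = 0.097183.
SE = √(p₀(1−p₀)/n) = √(0.091914/3159) = 0.005394.
z = (0.097183 − 0.1024)/0.005394 = -0.005217/0.005394 = -0.967.

z = -0.967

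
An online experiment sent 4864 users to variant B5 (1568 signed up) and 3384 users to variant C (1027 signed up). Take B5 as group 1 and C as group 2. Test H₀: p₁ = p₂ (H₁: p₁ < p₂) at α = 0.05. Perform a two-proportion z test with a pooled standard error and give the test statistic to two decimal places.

p̂₁ = 1568/4864 = 0.3224, p̂₂ = 1027/3384 = 0.3035.
Pooled p̂ = (1568+1027)/(4864+3384) = 2595/8248 = 0.3146.
SE = √(0.215635 × 0.0005011) = 0.0104.
z = (0.3224 − 0.3035)/0.0104 = 0.0189/0.0104 = 1.82.
p-value = P(Z < 1.816) ≈ 0.9653, so at α = 0.05 we fail to reject H₀.

z = 1.82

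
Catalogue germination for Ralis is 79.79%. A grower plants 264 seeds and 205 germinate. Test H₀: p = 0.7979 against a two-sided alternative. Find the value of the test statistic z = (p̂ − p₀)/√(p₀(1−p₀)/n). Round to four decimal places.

z = -0.8653

p̂ = 205/264 = 0.776515.
Under H₀, SE = √(0.7979·0.2021/264) = √(0.000610817) = 0.024715.
z = (0.776515 − 0.7979)/0.024715 = -0.021385/0.024715 = -0.8653.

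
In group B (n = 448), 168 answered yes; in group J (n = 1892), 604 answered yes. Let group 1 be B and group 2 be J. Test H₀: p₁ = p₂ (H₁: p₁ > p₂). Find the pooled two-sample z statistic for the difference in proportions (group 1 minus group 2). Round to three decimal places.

p̂₁ = 168/448 = 0.37500, p̂₂ = 604/1892 = 0.31924.
Pooled p̂ = (168+604)/(448+1892) = 772/2340 = 0.32991.
SE = √(0.221071 × 0.00276068) = 0.02470.
z = (0.37500 − 0.31924)/0.02470 = 0.05576/0.02470 = 2.257.
p-value = P(Z > 2.257) ≈ 0.0120.

z = 2.257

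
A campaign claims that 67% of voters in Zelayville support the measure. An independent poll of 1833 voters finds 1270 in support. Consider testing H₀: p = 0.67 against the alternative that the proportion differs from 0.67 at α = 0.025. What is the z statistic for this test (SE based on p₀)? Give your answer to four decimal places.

z = 2.0808

p̂ = 1270/1833 ≈ 0.692853.
Standard error under H₀: √(0.67×0.33/1833) = 0.010983.
z = (0.692853 − 0.67)/0.010983 = 0.022853/0.010983 = 2.0808.
Two-sided p-value ≈ 2·Φ(−2.081) = 0.0375; since p > α = 0.025, fail to reject H₀.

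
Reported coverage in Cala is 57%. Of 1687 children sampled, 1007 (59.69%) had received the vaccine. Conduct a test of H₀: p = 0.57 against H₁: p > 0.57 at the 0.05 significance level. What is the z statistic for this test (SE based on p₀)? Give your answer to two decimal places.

z = 2.23

p̂ = 1007/1687 ≈ 0.59692.
SE = √(p₀(1−p₀)/n) = √(0.2451/1687) = 0.01205.
z = (0.59692 − 0.57)/0.01205 = 0.02692/0.01205 = 2.23.
p-value = P(Z > 2.233) ≈ 0.0128; since p < α = 0.05, reject H₀.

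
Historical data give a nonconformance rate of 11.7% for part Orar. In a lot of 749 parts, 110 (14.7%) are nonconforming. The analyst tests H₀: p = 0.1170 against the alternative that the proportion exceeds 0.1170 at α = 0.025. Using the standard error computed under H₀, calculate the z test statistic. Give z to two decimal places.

z = 2.54

p̂ = 110/749 = 0.14686.
SE = √(p₀(1−p₀)/n) = √(0.10331/749) = 0.01174.
z = (0.14686 − 0.117)/0.01174 = 0.02986/0.01174 = 2.54.
p-value = P(Z > 2.543) ≈ 0.0055. With α = 0.025, reject H₀.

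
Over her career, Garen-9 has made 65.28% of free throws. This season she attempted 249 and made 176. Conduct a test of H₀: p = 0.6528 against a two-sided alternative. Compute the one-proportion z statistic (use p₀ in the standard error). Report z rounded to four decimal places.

p̂ = 176/249 = 0.7068273.
SE = √(p₀(1−p₀)/n) = √(0.22665/249) = 0.0301703.
z = (0.7068273 − 0.6528)/0.0301703 = 0.0540273/0.0301703 = 1.7907.
p-value = 2·P(Z > 1.791) ≈ 0.0733.

z = 1.7907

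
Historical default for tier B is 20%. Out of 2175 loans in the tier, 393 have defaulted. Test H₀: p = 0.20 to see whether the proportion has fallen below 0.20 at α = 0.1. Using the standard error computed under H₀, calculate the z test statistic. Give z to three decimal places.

z = -2.251

p̂ = 393/2175 ≈ 0.18069.
SE = √(p₀(1−p₀)/n) = √(0.16/2175) = 0.00858.
z = (0.18069 − 0.2)/0.00858 = -0.01931/0.00858 = -2.251.
p-value = P(Z < -2.251) ≈ 0.0122; since p < α = 0.1, reject H₀.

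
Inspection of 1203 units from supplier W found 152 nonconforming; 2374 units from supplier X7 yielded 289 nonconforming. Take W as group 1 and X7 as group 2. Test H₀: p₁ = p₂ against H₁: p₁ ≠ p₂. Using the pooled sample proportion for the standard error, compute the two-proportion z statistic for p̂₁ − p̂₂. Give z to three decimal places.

p̂₁ = 152/1203 ≈ 0.126351, p̂₂ = 289/2374 ≈ 0.121735.
Pooled p̂ = (152+289)/(1203+2374) = 441/3577 = 0.123288.
SE = √(p̂(1−p̂)(1/n₁+1/n₂)) = √(0.123288·0.876712·0.00125249) = √(0.000135378) = 0.011635.
z = (0.126351 − 0.121735)/0.011635 = 0.004616/0.011635 = 0.397.
p-value = 2·P(Z > 0.397) ≈ 0.6916.

z = 0.397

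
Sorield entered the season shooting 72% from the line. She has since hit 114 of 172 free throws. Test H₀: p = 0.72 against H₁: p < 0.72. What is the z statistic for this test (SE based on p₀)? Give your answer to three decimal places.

z = -1.671

p̂ = 114/172 ≈ 0.66279.
Under H₀, SE = √(0.72·0.28/172) = √(0.00117209) = 0.03424.
z = (0.66279 − 0.72)/0.03424 = -0.05721/0.03424 = -1.671.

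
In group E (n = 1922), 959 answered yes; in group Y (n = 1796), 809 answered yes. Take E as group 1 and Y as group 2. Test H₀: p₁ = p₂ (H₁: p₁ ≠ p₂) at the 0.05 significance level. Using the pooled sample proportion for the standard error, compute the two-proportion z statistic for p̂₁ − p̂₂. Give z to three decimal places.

p̂₁ = 959/1922 ≈ 0.49896, p̂₂ = 809/1796 ≈ 0.45045.
Pooled p̂ = (959+809)/(1922+1796) = 1768/3718 = 0.47552.
SE = √(0.249401 × 0.00107708) = 0.01639.
z = (0.49896 − 0.45045)/0.01639 = 0.04851/0.01639 = 2.960.
p-value = 2·P(Z > 2.960) ≈ 0.0031. With α = 0.05, reject H₀.

z = 2.960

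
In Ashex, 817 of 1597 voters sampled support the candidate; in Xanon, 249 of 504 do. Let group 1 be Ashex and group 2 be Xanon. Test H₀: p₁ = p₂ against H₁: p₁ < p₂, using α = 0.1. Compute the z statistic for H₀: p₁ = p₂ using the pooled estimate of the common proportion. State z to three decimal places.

p̂₁ = 817/1597 ≈ 0.511584, p̂₂ = 249/504 ≈ 0.494048.
Pooled p̂ = (817+249)/(1597+504) = 1066/2101 = 0.507377.
SE = √(p̂(1−p̂)(1/n₁+1/n₂)) = √(0.507377·0.492623·0.0026103) = √(0.000652433) = 0.025543.
z = (0.511584 − 0.494048)/0.025543 = 0.017536/0.025543 = 0.687.
p-value = P(Z < 0.687) ≈ 0.7538, so at α = 0.1 we fail to reject H₀.

z = 0.687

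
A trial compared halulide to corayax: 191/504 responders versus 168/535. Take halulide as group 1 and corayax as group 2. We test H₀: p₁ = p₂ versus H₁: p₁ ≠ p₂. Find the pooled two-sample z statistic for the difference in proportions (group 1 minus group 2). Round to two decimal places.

z = 2.20

p̂₁ = 191/504 ≈ 0.3790, p̂₂ = 168/535 ≈ 0.3140.
Pooled p̂ = (191+168)/(504+535) = 359/1039 = 0.3455.
SE = √(0.226137 × 0.00385329) = 0.0295.
z = (0.3790 − 0.3140)/0.0295 = 0.0650/0.0295 = 2.20.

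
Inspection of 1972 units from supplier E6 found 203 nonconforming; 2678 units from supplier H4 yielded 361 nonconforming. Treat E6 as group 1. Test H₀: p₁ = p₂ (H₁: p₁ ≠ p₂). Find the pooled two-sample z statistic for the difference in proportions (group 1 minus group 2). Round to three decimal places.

z = -3.289

p̂₁ = 203/1972 = 0.102941, p̂₂ = 361/2678 = 0.134802.
Pooled p̂ = (203+361)/(1972+2678) = 564/4650 = 0.121290.
SE = √(0.106579 × 0.000880512) = 0.009687.
z = (0.102941 − 0.134802)/0.009687 = -0.031861/0.009687 = -3.289.
p-value = 2·P(Z > 3.289) ≈ 0.0010.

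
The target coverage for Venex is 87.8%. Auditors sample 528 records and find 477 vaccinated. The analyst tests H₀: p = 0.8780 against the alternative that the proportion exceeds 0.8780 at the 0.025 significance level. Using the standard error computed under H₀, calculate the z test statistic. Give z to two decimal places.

z = 1.78

p̂ = 477/528 ≈ 0.90341.
Standard error under H₀: √(0.878×0.122/528) = 0.01424.
z = (0.90341 − 0.878)/0.01424 = 0.02541/0.01424 = 1.78.
p-value = P(Z > 1.784) ≈ 0.0372, so at α = 0.025 we fail to reject H₀.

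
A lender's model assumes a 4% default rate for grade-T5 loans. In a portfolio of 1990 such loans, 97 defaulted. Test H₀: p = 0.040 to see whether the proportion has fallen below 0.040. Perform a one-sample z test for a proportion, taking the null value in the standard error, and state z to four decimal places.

p̂ = 97/1990 = 0.0487437.
Under H₀, SE = √(0.04·0.96/1990) = √(1.92965e-05) = 0.0043928.
z = (0.0487437 − 0.04)/0.0043928 = 0.0087437/0.0043928 = 1.9905.
p-value = P(Z < 1.990) ≈ 0.9767.

z = 1.9905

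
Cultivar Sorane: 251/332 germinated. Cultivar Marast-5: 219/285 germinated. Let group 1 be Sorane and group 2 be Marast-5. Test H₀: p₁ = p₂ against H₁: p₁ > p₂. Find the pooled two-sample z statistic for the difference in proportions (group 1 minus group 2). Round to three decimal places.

z = -0.360

p̂₁ = 251/332 = 0.75602, p̂₂ = 219/285 = 0.76842.
Pooled p̂ = (251+219)/(332+285) = 470/617 = 0.76175.
SE = √(0.181487 × 0.00652082) = 0.03440.
z = (0.75602 − 0.76842)/0.03440 = -0.01240/0.03440 = -0.360.
p-value = P(Z > -0.360) ≈ 0.6407.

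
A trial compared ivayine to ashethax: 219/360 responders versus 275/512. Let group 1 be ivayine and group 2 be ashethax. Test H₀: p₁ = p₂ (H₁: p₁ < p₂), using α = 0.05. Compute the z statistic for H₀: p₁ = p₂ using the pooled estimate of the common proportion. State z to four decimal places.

p̂₁ = 219/360 = 0.608333, p̂₂ = 275/512 = 0.537109.
Pooled p̂ = (219+275)/(360+512) = 494/872 = 0.566514.
SE = √(0.245576 × 0.0047309) = 0.034085.
z = (0.608333 − 0.537109)/0.034085 = 0.071224/0.034085 = 2.0896.
p-value = P(Z < 2.090) ≈ 0.9817, so at α = 0.05 we fail to reject H₀.

z = 2.0896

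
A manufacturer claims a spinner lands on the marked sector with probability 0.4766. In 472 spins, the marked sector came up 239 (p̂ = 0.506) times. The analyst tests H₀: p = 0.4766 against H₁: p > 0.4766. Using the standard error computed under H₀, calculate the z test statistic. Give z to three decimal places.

z = 1.294

p̂ = 239/472 ≈ 0.50636.
SE = √(p₀(1−p₀)/n) = √(0.24945/472) = 0.02299.
z = (0.50636 − 0.4766)/0.02299 = 0.02976/0.02299 = 1.294.
p-value = P(Z > 1.294) ≈ 0.0978.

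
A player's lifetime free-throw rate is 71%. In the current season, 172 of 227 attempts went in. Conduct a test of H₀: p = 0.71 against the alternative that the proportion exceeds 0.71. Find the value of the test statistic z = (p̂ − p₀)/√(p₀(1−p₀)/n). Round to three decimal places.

p̂ = 172/227 ≈ 0.75771.
SE = √(p₀(1−p₀)/n) = √(0.2059/227) = 0.03012.
z = (0.75771 − 0.71)/0.03012 = 0.04771/0.03012 = 1.584.
p-value = P(Z > 1.584) ≈ 0.0566.

z = 1.584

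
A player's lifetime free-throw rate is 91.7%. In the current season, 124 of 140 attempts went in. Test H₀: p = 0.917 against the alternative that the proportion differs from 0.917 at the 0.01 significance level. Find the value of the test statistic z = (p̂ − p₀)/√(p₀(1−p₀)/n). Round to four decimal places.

z = -1.3418

p̂ = 124/140 = 0.885714.
SE = √(p₀(1−p₀)/n) = √(0.076111/140) = 0.023316.
z = (0.885714 − 0.917)/0.023316 = -0.031286/0.023316 = -1.3418.
p-value = 2·P(Z > 1.342) ≈ 0.1797. With α = 0.01, fail to reject H₀.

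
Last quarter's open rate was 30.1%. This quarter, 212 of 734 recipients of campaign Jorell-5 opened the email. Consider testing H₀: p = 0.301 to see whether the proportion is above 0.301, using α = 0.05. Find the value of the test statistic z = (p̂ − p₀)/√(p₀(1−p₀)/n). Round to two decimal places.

z = -0.72

p̂ = 212/734 ≈ 0.2888.
Standard error under H₀: √(0.301×0.699/734) = 0.0169.
z = (0.2888 − 0.301)/0.0169 = -0.0122/0.0169 = -0.72.
p-value = P(Z > -0.719) ≈ 0.7639; since p > α = 0.05, fail to reject H₀.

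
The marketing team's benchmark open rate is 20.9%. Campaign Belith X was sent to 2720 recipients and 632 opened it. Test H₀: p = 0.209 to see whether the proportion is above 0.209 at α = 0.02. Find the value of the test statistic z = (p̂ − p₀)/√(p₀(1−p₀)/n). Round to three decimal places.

p̂ = 632/2720 = 0.2323529.
SE = √(p₀(1−p₀)/n) = √(0.16532/2720) = 0.0077961.
z = (0.2323529 − 0.209)/0.0077961 = 0.0233529/0.0077961 = 2.995.
p-value = P(Z > 2.995) ≈ 0.0014; since p < α = 0.02, reject H₀.

z = 2.995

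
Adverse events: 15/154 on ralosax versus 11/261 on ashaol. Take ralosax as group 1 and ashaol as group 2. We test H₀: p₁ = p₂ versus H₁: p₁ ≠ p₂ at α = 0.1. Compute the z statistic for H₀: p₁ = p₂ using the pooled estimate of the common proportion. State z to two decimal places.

z = 2.24

p̂₁ = 15/154 ≈ 0.09740, p̂₂ = 11/261 ≈ 0.04215.
Pooled p̂ = (15+11)/(154+261) = 26/415 = 0.06265.
SE = √(0.0587255 × 0.0103249) = 0.02462.
z = (0.09740 − 0.04215)/0.02462 = 0.05525/0.02462 = 2.24.
Two-sided p-value ≈ 2·Φ(−2.244) = 0.0248; since p < α = 0.1, reject H₀.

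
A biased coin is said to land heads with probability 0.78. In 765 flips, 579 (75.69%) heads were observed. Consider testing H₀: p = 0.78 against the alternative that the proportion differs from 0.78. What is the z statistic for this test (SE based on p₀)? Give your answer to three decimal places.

p̂ = 579/765 ≈ 0.75686.
SE = √(p₀(1−p₀)/n) = √(0.1716/765) = 0.01498.
z = (0.75686 − 0.78)/0.01498 = -0.02314/0.01498 = -1.545.

z = -1.545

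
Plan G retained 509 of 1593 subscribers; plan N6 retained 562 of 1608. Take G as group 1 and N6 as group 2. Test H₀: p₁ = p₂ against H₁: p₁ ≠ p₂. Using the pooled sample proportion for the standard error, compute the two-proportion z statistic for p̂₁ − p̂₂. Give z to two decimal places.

z = -1.80

p̂₁ = 509/1593 = 0.3195, p̂₂ = 562/1608 = 0.3495.
Pooled p̂ = (509+562)/(1593+1608) = 1071/3201 = 0.3346.
SE = √(p̂(1−p̂)(1/n₁+1/n₂)) = √(0.3346·0.6654·0.00124964) = √(0.000278216) = 0.0167.
z = (0.3195 − 0.3495)/0.0167 = -0.0300/0.0167 = -1.80.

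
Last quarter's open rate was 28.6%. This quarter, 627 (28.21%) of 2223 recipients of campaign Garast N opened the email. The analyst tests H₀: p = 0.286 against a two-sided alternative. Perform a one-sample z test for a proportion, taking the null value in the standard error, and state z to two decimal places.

z = -0.41

p̂ = 627/2223 ≈ 0.2821.
Standard error under H₀: √(0.286×0.714/2223) = 0.0096.
z = (0.2821 − 0.286)/0.0096 = -0.0039/0.0096 = -0.41.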